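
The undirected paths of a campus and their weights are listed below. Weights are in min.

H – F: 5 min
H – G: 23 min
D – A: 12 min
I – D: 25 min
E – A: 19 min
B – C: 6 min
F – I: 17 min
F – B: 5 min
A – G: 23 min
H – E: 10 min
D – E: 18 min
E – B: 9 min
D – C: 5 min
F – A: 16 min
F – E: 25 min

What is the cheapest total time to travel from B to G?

33 min

Running Dijkstra from B:
B: 0
F: 5  (via B)
C: 6  (via B)
E: 9  (via B)
H: 10  (via F)
D: 11  (via C)
A: 21  (via F)
I: 22  (via F)
G: 33  (via H)
Shortest route: B–F–H–G = 33 min.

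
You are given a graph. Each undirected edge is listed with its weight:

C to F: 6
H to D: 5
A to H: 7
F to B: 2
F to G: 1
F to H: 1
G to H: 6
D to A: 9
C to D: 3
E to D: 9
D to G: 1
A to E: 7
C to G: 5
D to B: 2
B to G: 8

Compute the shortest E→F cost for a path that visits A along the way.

Best E to A: E–A costing 7
Shortest A→F: A–H–F = 8
Total via A: 7 + 8 = 15.

15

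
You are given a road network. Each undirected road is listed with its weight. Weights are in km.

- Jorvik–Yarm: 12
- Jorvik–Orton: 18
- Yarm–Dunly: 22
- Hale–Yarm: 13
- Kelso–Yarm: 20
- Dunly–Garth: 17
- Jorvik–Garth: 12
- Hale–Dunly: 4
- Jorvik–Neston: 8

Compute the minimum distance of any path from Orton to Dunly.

Candidate routes:
Orton → Jorvik → Garth → Dunly: 18+12+17 = 47
Orton → Jorvik → Yarm → Dunly: 18+12+22 = 52
Cheapest is Orton → Jorvik → Garth → Dunly at 47 km.

47 km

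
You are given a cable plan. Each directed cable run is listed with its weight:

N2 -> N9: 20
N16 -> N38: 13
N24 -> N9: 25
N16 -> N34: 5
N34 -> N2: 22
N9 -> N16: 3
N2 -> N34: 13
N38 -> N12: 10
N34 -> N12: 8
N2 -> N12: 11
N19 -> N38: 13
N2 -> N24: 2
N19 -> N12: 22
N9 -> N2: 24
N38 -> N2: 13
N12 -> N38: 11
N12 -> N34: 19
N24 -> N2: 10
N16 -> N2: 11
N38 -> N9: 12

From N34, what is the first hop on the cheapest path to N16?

Candidate routes:
N34 - N12 - N38 - N9 - N16: 8+11+12+3 = 34
N34 - N12 - N38 - N2 - N9 - N16: 8+11+13+20+3 = 55
N34 - N2 - N24 - N9 - N16: 22+2+25+3 = 52
N34 - N2 - N9 - N16: 22+20+3 = 45
The minimum is 34 via N34 - N12 - N38 - N9 - N16.
So from N34 the first move is to N12.

N12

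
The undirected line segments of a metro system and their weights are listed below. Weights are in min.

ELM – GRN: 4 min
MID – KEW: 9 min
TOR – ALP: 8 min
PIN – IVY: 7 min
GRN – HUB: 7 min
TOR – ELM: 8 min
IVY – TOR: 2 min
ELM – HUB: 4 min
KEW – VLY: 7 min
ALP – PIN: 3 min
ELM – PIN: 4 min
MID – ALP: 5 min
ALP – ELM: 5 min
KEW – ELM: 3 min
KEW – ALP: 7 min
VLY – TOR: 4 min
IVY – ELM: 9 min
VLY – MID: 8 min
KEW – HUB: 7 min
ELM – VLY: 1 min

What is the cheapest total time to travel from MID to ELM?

9 min

Settle nodes by increasing distance from MID:
MID: 0
ALP: 5  (via MID)
PIN: 8  (via ALP)
VLY: 8  (via MID)
KEW: 9  (via MID)
ELM: 9  (via VLY)
Shortest route: MID → VLY → ELM = 9 min.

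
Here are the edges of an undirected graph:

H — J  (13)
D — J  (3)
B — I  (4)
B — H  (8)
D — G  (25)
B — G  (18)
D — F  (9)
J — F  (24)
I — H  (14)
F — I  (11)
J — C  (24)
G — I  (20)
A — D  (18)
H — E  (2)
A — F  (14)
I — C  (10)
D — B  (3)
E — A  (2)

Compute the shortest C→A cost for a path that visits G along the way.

60

Shortest C→G: C–I–G = 30
Shortest G→A: G–B–H–E–A = 30
Total via G: 30 + 30 = 60.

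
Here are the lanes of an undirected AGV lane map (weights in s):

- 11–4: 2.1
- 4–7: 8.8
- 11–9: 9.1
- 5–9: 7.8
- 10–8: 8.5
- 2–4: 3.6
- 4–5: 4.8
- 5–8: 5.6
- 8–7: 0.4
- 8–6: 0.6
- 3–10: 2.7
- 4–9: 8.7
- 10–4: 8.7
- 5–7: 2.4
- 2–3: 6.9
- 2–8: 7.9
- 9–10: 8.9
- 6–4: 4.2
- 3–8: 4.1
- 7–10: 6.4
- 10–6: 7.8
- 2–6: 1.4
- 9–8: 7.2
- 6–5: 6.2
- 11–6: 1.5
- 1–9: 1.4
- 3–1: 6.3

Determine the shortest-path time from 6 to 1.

9.2 s

Running Dijkstra from 6:
6: 0
8: 0.6  (via 6)
7: 1  (via 8)
2: 1.4  (via 6)
11: 1.5  (via 6)
5: 3.4  (via 7)
4: 3.6  (via 11)
3: 4.7  (via 8)
10: 7.4  (via 7)
9: 7.8  (via 8)
1: 9.2  (via 9)
Shortest route: 6–8–9–1 = 9.2 s.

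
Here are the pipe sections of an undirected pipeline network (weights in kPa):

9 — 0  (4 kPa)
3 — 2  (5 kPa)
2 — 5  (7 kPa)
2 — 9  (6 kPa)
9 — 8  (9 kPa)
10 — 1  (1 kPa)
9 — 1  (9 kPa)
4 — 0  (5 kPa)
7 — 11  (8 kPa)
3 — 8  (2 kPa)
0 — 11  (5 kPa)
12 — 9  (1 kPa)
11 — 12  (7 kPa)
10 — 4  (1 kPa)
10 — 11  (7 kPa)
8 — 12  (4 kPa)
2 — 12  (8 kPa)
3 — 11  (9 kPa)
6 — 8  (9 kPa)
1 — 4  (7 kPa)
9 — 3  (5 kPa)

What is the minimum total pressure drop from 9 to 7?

16 kPa

Compare a few routes:
9–0–11–7: 4+5+8 = 17
9–3–11–7: 5+9+8 = 22
9–12–11–7: 1+7+8 = 16
Cheapest is 9–12–11–7 at 16 kPa.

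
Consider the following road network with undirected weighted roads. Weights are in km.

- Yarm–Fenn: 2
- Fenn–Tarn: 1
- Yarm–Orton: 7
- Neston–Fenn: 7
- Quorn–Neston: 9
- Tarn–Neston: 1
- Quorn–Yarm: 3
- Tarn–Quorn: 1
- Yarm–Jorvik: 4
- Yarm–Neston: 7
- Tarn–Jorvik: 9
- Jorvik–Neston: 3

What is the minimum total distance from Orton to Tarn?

10 km

Candidate routes:
Orton - Yarm - Fenn - Tarn: 7+2+1 = 10
Orton - Yarm - Quorn - Tarn: 7+3+1 = 11
Orton - Yarm - Neston - Tarn: 7+7+1 = 15
Cheapest is Orton - Yarm - Fenn - Tarn at 10 km.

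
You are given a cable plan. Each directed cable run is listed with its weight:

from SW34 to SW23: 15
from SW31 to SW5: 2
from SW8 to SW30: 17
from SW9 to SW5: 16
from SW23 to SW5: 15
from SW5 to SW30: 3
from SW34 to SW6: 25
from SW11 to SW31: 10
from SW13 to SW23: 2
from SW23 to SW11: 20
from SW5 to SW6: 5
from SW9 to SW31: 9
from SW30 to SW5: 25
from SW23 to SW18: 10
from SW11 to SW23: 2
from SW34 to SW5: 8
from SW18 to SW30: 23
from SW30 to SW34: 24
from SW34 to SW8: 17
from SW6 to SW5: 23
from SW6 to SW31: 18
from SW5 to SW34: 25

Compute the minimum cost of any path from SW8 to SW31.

Shortest distances from SW8:
SW8: 0
SW30: 17  (via SW8)
SW34: 41  (via SW30)
SW5: 42  (via SW30)
SW6: 47  (via SW5)
SW23: 56  (via SW34)
SW31: 65  (via SW6)
Shortest route: SW8–SW30–SW5–SW6–SW31 = 65.

65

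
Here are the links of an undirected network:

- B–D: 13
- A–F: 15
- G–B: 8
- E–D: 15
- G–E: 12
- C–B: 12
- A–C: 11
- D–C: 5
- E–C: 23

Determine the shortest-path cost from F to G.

46

Enumerating some paths:
F–A–C–B–G: 15+11+12+8 = 46
F–A–C–D–B–G: 15+11+5+13+8 = 52
The minimum is 46 via F–A–C–B–G.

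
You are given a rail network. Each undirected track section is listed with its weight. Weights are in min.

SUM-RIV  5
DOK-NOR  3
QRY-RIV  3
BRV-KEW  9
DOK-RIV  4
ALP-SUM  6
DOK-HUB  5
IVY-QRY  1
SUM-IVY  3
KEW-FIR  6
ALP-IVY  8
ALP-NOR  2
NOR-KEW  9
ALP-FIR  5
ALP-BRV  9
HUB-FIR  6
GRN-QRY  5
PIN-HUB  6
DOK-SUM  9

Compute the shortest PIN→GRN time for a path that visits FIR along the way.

Shortest PIN→FIR: PIN–HUB–FIR = 12
Shortest FIR→GRN: FIR–ALP–IVY–QRY–GRN = 19
Total via FIR: 12 + 19 = 31 min.

31 min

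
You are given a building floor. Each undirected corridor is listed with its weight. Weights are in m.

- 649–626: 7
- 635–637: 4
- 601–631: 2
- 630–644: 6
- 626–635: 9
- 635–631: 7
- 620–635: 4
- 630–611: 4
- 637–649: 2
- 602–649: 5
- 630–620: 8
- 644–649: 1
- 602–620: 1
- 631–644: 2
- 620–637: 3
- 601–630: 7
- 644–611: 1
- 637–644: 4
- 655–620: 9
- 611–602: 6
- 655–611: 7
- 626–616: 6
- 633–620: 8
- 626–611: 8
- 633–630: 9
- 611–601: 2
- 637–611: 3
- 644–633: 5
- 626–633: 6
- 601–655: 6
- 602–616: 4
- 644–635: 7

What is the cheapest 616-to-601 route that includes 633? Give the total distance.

20 m

Shortest 616→633: 616 → 626 → 633 = 12
Best 633 to 601: 633 → 644 → 611 → 601 costing 8
Total via 633: 12 + 8 = 20 m.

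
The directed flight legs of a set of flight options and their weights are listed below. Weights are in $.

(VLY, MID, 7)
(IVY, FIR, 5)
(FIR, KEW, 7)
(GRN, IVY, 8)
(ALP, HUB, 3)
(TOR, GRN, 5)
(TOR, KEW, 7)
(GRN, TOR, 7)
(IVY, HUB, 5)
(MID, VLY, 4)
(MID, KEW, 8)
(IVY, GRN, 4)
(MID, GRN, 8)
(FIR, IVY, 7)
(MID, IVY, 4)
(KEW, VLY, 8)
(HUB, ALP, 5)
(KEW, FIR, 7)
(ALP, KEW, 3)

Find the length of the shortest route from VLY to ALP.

$21

Running Dijkstra from VLY:
VLY: 0
MID: 7  (via VLY)
IVY: 11  (via MID)
KEW: 15  (via MID)
GRN: 15  (via MID)
HUB: 16  (via IVY)
FIR: 16  (via IVY)
ALP: 21  (via HUB)
Shortest route: VLY–MID–IVY–HUB–ALP = $21.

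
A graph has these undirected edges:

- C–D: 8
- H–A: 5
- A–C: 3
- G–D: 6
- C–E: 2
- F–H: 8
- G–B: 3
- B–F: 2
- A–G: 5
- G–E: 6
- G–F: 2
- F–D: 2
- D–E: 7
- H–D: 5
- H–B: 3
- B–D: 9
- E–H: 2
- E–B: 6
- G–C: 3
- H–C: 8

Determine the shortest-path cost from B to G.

3

Candidate routes:
B - F - G: 2+2 = 4
B - G: 3 = 3
Cheapest is B - G at 3.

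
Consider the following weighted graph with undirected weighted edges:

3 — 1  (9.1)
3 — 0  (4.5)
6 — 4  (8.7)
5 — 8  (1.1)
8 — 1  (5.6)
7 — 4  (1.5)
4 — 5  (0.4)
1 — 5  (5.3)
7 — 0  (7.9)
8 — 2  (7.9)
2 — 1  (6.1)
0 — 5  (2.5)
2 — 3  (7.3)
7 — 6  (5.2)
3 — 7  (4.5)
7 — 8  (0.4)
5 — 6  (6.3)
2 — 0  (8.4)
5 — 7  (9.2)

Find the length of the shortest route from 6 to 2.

Enumerating some paths:
6 - 5 - 8 - 2: 6.3+1.1+7.9 = 15.3
6 - 7 - 8 - 2: 5.2+0.4+7.9 = 13.5
Cheapest is 6 - 7 - 8 - 2 at 13.5.

13.5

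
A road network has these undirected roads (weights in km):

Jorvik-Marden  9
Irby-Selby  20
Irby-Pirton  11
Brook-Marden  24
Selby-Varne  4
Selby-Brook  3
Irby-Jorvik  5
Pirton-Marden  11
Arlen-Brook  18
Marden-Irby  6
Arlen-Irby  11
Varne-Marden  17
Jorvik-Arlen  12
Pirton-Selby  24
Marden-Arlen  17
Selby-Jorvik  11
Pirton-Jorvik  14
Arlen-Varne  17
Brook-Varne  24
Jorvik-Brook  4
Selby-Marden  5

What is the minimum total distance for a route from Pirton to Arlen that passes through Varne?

37 km

Best Pirton to Varne: Pirton–Marden–Selby–Varne costing 20
Shortest Varne→Arlen: Varne–Arlen = 17
Total via Varne: 20 + 17 = 37 km.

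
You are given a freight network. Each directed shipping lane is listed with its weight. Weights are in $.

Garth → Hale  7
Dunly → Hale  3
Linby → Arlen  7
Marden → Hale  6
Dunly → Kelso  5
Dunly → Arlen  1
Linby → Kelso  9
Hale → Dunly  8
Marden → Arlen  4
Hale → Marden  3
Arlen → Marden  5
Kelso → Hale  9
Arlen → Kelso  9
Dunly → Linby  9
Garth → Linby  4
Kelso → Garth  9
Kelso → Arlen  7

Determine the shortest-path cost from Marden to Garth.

$22

Running Dijkstra from Marden:
Marden: 0
Arlen: 4  (via Marden)
Hale: 6  (via Marden)
Kelso: 13  (via Arlen)
Dunly: 14  (via Hale)
Garth: 22  (via Kelso)
Shortest route: Marden–Arlen–Kelso–Garth = $22.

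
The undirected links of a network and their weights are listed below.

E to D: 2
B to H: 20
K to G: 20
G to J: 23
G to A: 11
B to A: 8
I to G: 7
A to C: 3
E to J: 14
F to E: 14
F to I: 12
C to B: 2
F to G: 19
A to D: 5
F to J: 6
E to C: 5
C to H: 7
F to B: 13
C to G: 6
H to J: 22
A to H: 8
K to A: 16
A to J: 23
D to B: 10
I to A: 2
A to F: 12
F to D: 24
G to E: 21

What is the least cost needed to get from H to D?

Candidate routes:
H - C - E - D: 7+5+2 = 14
H - C - A - D: 7+3+5 = 15
H - A - D: 8+5 = 13
The minimum is 13 via H - A - D.

13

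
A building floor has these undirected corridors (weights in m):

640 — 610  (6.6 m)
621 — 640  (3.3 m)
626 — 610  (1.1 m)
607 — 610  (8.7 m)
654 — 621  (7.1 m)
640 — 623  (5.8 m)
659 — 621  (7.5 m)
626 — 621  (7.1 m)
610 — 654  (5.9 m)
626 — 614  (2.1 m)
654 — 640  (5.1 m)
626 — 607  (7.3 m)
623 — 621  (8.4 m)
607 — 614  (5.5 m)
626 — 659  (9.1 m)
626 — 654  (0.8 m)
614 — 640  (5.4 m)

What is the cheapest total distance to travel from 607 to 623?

Enumerating some paths:
607–626–614–640–623: 7.3+2.1+5.4+5.8 = 20.6
607–626–654–640–623: 7.3+0.8+5.1+5.8 = 19
607–614–640–623: 5.5+5.4+5.8 = 16.7
607–614–626–654–640–623: 5.5+2.1+0.8+5.1+5.8 = 19.3
Cheapest is 607–614–640–623 at 16.7 m.

16.7 m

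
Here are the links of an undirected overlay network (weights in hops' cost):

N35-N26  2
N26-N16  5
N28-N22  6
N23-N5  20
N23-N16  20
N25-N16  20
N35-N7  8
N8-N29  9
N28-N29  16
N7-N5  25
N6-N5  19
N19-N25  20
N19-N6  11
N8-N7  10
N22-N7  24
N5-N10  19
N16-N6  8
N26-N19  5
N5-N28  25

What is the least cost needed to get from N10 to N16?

46 hops' cost

Enumerating some paths:
N10 - N5 - N23 - N16: 19+20+20 = 59
N10 - N5 - N6 - N16: 19+19+8 = 46
The minimum is 46 hops' cost via N10 - N5 - N6 - N16.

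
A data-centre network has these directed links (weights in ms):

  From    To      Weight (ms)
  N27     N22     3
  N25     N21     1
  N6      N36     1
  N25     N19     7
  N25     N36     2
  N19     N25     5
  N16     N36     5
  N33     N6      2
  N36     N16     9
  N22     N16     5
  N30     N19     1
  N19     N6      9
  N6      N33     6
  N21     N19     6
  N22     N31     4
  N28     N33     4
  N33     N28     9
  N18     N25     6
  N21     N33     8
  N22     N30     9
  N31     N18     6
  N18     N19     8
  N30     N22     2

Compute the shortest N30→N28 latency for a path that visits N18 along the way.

Shortest N30→N18: N30–N22–N31–N18 = 12
Best N18 to N28: N18–N25–N21–N33–N28 costing 24
Total via N18: 12 + 24 = 36 ms.

36 ms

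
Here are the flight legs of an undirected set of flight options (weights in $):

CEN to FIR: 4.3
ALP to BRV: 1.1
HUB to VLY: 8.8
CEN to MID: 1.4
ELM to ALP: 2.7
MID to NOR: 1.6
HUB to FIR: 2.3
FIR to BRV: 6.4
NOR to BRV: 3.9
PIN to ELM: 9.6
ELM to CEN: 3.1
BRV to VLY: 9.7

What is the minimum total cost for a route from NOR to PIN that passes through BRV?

Best NOR to BRV: NOR–BRV costing 3.9
Best BRV to PIN: BRV–ALP–ELM–PIN costing 13.4
Total via BRV: 3.9 + 13.4 = $17.3.

$17.3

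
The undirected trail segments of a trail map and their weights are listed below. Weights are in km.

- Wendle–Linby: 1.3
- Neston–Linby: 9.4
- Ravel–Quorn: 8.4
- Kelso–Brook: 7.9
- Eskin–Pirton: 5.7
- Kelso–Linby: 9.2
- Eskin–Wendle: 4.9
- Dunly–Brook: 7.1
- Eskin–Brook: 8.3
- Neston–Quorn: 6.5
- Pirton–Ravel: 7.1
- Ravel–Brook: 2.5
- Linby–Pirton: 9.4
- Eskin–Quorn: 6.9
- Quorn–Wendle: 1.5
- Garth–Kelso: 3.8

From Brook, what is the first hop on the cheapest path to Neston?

Candidate routes:
Brook–Eskin–Wendle–Quorn–Neston: 8.3+4.9+1.5+6.5 = 21.2
Brook–Ravel–Quorn–Wendle–Linby–Neston: 2.5+8.4+1.5+1.3+9.4 = 23.1
Brook–Ravel–Quorn–Neston: 2.5+8.4+6.5 = 17.4
Brook–Eskin–Quorn–Neston: 8.3+6.9+6.5 = 21.7
The minimum is 17.4 km via Brook–Ravel–Quorn–Neston.
So from Brook the first move is to Ravel.

Ravel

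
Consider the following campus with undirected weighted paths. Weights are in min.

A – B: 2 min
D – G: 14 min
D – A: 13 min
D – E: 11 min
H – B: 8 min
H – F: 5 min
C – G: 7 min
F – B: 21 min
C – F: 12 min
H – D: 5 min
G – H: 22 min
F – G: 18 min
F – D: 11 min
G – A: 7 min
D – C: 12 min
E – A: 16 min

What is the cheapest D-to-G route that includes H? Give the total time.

22 min

Best D to H: D–H costing 5
Best H to G: H–B–A–G costing 17
Total via H: 5 + 17 = 22 min.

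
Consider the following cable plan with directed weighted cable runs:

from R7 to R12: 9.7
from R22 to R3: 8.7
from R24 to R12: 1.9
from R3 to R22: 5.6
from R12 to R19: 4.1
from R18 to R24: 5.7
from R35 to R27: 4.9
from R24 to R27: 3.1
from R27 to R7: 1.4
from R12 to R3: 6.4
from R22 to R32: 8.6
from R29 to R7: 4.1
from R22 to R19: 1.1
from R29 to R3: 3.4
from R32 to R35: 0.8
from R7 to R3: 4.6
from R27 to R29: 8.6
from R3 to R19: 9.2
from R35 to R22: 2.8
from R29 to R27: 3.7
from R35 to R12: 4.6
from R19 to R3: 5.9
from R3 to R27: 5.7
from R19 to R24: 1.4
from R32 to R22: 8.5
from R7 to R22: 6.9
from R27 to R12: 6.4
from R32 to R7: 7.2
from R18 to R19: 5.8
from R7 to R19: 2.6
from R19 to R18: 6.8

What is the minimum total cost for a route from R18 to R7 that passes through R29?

21.5

Best R18 to R29: R18–R24–R27–R29 costing 17.4
Shortest R29→R7: R29–R7 = 4.1
Total via R29: 17.4 + 4.1 = 21.5.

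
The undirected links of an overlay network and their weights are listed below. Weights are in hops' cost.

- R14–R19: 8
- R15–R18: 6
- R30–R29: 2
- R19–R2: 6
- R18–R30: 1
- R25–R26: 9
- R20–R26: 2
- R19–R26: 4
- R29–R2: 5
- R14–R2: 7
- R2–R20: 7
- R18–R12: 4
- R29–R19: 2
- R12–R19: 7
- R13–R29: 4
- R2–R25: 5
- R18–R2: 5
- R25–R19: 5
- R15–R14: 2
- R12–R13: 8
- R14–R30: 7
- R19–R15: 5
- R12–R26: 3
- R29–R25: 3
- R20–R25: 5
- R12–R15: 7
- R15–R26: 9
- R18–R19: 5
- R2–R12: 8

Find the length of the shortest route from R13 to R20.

Running Dijkstra from R13:
R13: 0
R29: 4  (via R13)
R19: 6  (via R29)
R30: 6  (via R29)
R18: 7  (via R30)
R25: 7  (via R29)
R12: 8  (via R13)
R2: 9  (via R29)
R26: 10  (via R19)
R15: 11  (via R19)
R20: 12  (via R25)
Shortest route: R13–R29–R25–R20 = 12 hops' cost.

12 hops' cost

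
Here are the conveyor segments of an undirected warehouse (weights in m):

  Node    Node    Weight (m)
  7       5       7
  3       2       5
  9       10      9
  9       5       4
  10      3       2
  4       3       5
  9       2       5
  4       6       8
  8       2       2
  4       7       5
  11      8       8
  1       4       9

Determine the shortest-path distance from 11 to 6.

Candidate routes:
11 - 8 - 2 - 3 - 4 - 6: 8+2+5+5+8 = 28
11 - 8 - 2 - 9 - 10 - 3 - 4 - 6: 8+2+5+9+2+5+8 = 39
11 - 8 - 2 - 3 - 10 - 9 - 5 - 7 - 4 - 6: 8+2+5+2+9+4+7+5+8 = 50
11 - 8 - 2 - 9 - 5 - 7 - 4 - 6: 8+2+5+4+7+5+8 = 39
The minimum is 28 m via 11 - 8 - 2 - 3 - 4 - 6.

28 m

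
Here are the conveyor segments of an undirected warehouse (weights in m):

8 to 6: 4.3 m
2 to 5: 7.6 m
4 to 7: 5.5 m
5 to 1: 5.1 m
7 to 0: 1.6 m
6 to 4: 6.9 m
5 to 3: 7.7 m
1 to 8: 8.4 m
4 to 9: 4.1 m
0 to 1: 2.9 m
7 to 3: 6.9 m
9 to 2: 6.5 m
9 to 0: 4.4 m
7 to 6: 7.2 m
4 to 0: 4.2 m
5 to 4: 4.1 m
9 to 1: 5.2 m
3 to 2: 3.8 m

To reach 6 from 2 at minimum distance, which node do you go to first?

9

Compare a few routes:
2 - 3 - 7 - 6: 3.8+6.9+7.2 = 17.9
2 - 9 - 4 - 6: 6.5+4.1+6.9 = 17.5
2 - 9 - 0 - 7 - 6: 6.5+4.4+1.6+7.2 = 19.7
2 - 5 - 4 - 6: 7.6+4.1+6.9 = 18.6
Cheapest is 2 - 9 - 4 - 6 at 17.5 m.
So from 2 the first move is to 9.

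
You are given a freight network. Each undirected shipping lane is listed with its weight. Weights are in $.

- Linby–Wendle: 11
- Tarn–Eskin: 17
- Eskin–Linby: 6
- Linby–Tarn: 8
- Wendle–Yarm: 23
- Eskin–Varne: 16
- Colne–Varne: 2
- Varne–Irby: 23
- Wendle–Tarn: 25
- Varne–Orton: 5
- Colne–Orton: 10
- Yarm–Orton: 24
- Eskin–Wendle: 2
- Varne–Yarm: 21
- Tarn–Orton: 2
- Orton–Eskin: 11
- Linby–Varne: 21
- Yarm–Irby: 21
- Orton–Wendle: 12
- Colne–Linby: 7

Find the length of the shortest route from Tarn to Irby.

Settle nodes by increasing distance from Tarn:
Tarn: 0
Orton: 2  (via Tarn)
Varne: 7  (via Orton)
Linby: 8  (via Tarn)
Colne: 9  (via Varne)
Eskin: 13  (via Orton)
Wendle: 14  (via Orton)
Yarm: 26  (via Orton)
Irby: 30  (via Varne)
Shortest route: Tarn → Orton → Varne → Irby = $30.

$30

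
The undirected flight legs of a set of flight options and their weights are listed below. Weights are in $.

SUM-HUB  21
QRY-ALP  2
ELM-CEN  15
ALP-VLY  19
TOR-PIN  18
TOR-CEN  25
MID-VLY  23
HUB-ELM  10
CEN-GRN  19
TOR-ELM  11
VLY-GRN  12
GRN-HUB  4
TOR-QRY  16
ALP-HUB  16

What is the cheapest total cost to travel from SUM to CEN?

$44

Enumerating some paths:
SUM → HUB → ELM → CEN: 21+10+15 = 46
SUM → HUB → GRN → CEN: 21+4+19 = 44
The minimum is $44 via SUM → HUB → GRN → CEN.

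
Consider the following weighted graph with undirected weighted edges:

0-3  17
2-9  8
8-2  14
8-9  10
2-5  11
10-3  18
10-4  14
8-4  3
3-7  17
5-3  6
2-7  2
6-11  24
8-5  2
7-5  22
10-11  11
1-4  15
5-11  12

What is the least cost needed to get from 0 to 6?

Running Dijkstra from 0:
0: 0
3: 17  (via 0)
5: 23  (via 3)
8: 25  (via 5)
4: 28  (via 8)
2: 34  (via 5)
7: 34  (via 3)
9: 35  (via 8)
10: 35  (via 3)
11: 35  (via 5)
1: 43  (via 4)
6: 59  (via 11)
Shortest route: 0 → 3 → 5 → 11 → 6 = 59.

59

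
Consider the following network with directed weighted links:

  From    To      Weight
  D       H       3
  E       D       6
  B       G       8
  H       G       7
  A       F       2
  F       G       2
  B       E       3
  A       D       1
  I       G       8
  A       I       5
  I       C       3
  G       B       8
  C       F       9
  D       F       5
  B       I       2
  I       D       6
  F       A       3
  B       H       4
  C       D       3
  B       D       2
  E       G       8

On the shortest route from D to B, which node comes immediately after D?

Compare a few routes:
D - F - G - B: 5+2+8 = 15
D - F - A - I - G - B: 5+3+5+8+8 = 29
D - H - G - B: 3+7+8 = 18
The minimum is 15 via D - F - G - B.
So from D the first move is to F.

F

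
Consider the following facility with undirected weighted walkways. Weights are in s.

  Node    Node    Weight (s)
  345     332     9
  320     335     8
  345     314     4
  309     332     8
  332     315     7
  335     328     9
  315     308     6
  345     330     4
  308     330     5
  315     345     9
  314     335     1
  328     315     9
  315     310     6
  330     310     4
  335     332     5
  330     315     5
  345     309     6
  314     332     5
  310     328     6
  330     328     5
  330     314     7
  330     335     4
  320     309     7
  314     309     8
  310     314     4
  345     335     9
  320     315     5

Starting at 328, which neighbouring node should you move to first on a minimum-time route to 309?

Enumerating some paths:
328 → 330 → 345 → 309: 5+4+6 = 15
328 → 310 → 314 → 309: 6+4+8 = 18
328 → 330 → 335 → 314 → 309: 5+4+1+8 = 18
328 → 335 → 314 → 309: 9+1+8 = 18
The minimum is 15 s via 328 → 330 → 345 → 309.
So from 328 the first move is to 330.

330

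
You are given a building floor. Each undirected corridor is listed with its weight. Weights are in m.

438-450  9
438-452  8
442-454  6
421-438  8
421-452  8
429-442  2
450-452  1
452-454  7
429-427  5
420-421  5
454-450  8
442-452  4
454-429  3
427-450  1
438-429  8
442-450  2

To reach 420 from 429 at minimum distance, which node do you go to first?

Enumerating some paths:
429–442–452–421–420: 2+4+8+5 = 19
429–438–421–420: 8+8+5 = 21
429–442–450–452–421–420: 2+2+1+8+5 = 18
429–427–450–452–421–420: 5+1+1+8+5 = 20
Cheapest is 429–442–450–452–421–420 at 18 m.
So from 429 the first move is to 442.

442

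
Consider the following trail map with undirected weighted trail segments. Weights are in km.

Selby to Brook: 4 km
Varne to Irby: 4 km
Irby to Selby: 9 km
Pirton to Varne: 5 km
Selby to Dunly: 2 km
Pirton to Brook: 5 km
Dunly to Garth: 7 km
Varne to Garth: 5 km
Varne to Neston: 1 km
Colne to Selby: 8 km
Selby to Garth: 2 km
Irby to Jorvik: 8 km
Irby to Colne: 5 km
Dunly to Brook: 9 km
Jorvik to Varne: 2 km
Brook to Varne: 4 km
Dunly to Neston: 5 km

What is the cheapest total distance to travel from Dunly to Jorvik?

8 km

Settle nodes by increasing distance from Dunly:
Dunly: 0
Selby: 2  (via Dunly)
Garth: 4  (via Selby)
Neston: 5  (via Dunly)
Brook: 6  (via Selby)
Varne: 6  (via Neston)
Jorvik: 8  (via Varne)
Shortest route: Dunly → Neston → Varne → Jorvik = 8 km.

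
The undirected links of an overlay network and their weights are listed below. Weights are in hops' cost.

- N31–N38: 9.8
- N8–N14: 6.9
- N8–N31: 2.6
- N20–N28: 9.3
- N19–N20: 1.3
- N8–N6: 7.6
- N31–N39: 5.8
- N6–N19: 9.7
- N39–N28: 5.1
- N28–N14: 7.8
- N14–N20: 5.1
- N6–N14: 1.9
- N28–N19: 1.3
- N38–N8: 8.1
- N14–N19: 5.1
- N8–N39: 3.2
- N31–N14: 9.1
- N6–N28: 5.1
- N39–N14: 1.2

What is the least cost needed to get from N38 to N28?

16.4 hops' cost

Candidate routes:
N38 → N8 → N39 → N28: 8.1+3.2+5.1 = 16.4
N38 → N8 → N39 → N14 → N19 → N28: 8.1+3.2+1.2+5.1+1.3 = 18.9
N38 → N8 → N39 → N14 → N6 → N28: 8.1+3.2+1.2+1.9+5.1 = 19.5
N38 → N8 → N39 → N14 → N20 → N19 → N28: 8.1+3.2+1.2+5.1+1.3+1.3 = 20.2
Cheapest is N38 → N8 → N39 → N28 at 16.4 hops' cost.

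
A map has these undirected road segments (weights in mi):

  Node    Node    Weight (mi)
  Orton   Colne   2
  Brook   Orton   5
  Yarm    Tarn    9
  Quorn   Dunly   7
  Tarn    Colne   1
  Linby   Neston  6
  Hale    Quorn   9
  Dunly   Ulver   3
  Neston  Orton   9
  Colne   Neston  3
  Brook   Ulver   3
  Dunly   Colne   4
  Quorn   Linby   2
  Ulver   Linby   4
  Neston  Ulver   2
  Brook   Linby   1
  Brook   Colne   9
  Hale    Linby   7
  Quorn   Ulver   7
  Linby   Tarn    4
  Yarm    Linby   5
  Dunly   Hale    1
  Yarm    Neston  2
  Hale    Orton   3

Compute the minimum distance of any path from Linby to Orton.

6 mi

Running Dijkstra from Linby:
Linby: 0
Brook: 1  (via Linby)
Quorn: 2  (via Linby)
Ulver: 4  (via Linby)
Tarn: 4  (via Linby)
Yarm: 5  (via Linby)
Colne: 5  (via Tarn)
Neston: 6  (via Linby)
Orton: 6  (via Brook)
Shortest route: Linby–Brook–Orton = 6 mi.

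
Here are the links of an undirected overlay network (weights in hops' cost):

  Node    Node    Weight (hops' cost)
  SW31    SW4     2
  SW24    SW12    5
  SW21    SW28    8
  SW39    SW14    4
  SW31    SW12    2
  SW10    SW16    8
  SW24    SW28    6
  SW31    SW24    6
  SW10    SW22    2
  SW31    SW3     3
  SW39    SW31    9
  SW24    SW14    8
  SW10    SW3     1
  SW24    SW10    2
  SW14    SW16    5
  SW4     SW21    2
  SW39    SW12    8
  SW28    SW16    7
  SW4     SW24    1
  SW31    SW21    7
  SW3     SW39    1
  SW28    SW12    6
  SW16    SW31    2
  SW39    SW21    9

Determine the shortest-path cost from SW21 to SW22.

Enumerating some paths:
SW21 → SW4 → SW31 → SW3 → SW10 → SW22: 2+2+3+1+2 = 10
SW21 → SW4 → SW24 → SW10 → SW22: 2+1+2+2 = 7
The minimum is 7 hops' cost via SW21 → SW4 → SW24 → SW10 → SW22.

7 hops' cost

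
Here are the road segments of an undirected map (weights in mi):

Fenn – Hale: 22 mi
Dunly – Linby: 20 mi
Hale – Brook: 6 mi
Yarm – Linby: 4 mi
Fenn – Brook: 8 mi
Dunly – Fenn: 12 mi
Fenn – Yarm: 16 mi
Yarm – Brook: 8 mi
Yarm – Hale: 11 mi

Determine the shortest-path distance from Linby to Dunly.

Shortest distances from Linby:
Linby: 0
Yarm: 4  (via Linby)
Brook: 12  (via Yarm)
Hale: 15  (via Yarm)
Dunly: 20  (via Linby)
Shortest route: Linby–Dunly = 20 mi.

20 mi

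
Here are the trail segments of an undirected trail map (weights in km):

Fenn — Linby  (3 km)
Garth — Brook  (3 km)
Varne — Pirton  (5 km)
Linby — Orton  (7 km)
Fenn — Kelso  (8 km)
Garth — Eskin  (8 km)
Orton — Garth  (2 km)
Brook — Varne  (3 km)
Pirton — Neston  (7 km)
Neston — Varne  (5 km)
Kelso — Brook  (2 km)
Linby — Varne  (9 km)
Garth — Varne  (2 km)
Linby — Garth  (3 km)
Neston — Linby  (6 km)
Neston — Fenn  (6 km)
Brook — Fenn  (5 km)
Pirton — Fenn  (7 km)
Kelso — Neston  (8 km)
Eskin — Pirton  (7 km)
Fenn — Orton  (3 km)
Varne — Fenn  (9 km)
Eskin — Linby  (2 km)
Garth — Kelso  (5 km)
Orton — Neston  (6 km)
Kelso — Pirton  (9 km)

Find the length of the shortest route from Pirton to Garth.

Enumerating some paths:
Pirton → Fenn → Orton → Garth: 7+3+2 = 12
Pirton → Eskin → Linby → Garth: 7+2+3 = 12
Pirton → Varne → Garth: 5+2 = 7
Pirton → Varne → Brook → Garth: 5+3+3 = 11
The minimum is 7 km via Pirton → Varne → Garth.

7 km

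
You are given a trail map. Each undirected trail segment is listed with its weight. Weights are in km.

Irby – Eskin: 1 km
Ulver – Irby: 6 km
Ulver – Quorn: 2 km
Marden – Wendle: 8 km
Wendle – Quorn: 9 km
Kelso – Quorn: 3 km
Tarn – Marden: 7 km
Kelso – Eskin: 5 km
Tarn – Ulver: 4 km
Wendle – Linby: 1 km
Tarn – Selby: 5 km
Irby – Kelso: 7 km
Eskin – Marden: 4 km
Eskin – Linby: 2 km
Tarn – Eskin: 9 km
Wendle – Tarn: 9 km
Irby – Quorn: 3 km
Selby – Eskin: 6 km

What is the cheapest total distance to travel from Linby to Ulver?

8 km

Enumerating some paths:
Linby–Eskin–Irby–Ulver: 2+1+6 = 9
Linby–Wendle–Quorn–Ulver: 1+9+2 = 12
Linby–Eskin–Irby–Quorn–Ulver: 2+1+3+2 = 8
Linby–Eskin–Kelso–Quorn–Ulver: 2+5+3+2 = 12
Cheapest is Linby–Eskin–Irby–Quorn–Ulver at 8 km.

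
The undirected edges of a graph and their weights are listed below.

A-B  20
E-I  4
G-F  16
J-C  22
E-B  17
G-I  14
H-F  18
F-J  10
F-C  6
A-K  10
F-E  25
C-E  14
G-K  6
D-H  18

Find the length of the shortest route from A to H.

Enumerating some paths:
A → K → G → I → E → C → F → H: 10+6+14+4+14+6+18 = 72
A → K → G → F → H: 10+6+16+18 = 50
Cheapest is A → K → G → F → H at 50.

50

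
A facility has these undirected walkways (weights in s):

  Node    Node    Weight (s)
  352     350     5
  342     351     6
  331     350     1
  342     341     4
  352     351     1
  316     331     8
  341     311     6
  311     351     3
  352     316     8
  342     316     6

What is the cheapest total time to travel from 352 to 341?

10 s

Running Dijkstra from 352:
352: 0
351: 1  (via 352)
311: 4  (via 351)
350: 5  (via 352)
331: 6  (via 350)
342: 7  (via 351)
316: 8  (via 352)
341: 10  (via 311)
Shortest route: 352 → 351 → 311 → 341 = 10 s.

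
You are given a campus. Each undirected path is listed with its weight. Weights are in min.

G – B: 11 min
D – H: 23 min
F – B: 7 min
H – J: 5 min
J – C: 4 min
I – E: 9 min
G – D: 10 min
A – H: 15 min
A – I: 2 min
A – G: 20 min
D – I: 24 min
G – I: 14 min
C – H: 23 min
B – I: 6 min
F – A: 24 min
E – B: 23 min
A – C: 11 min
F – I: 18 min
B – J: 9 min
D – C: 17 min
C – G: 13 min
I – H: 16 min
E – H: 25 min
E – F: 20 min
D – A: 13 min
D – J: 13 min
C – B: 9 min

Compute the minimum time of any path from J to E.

Running Dijkstra from J:
J: 0
C: 4  (via J)
H: 5  (via J)
B: 9  (via J)
D: 13  (via J)
A: 15  (via C)
I: 15  (via B)
F: 16  (via B)
G: 17  (via C)
E: 24  (via I)
Shortest route: J–B–I–E = 24 min.

24 min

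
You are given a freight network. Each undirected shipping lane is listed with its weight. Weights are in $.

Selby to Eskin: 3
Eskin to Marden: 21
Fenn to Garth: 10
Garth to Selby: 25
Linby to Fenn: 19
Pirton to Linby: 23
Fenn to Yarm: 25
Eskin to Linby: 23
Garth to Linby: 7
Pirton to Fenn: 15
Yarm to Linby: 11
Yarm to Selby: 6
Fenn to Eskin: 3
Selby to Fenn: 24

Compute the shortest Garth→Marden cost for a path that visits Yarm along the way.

Best Garth to Yarm: Garth–Linby–Yarm costing 18
Shortest Yarm→Marden: Yarm–Selby–Eskin–Marden = 30
Total via Yarm: 18 + 30 = $48.

$48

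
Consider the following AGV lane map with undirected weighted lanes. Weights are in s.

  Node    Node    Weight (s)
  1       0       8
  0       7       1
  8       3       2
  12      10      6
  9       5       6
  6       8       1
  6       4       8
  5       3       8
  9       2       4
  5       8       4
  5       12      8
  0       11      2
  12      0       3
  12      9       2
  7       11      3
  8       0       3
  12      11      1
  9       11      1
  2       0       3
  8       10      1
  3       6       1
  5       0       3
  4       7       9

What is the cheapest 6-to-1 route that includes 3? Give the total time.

Shortest 6→3: 6–3 = 1
Shortest 3→1: 3–8–0–1 = 13
Total via 3: 1 + 13 = 14 s.

14 s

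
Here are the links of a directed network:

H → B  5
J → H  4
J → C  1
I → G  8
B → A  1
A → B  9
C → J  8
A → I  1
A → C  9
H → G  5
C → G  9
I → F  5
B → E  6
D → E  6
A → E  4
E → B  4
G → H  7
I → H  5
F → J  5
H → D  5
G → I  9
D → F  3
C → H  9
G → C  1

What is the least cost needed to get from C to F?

Shortest distances from C:
C: 0
J: 8  (via C)
G: 9  (via C)
H: 9  (via C)
B: 14  (via H)
D: 14  (via H)
A: 15  (via B)
I: 16  (via A)
F: 17  (via D)
Shortest route: C → H → D → F = 17.

17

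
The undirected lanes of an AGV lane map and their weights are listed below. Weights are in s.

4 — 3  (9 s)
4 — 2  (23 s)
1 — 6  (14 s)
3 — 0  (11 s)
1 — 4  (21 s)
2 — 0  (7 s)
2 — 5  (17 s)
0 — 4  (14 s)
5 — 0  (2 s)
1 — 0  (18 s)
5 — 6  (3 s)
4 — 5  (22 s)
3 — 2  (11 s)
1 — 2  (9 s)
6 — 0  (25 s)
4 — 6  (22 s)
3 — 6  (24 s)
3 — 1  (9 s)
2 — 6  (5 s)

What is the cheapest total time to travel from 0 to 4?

Candidate routes:
0 → 3 → 4: 11+9 = 20
0 → 4: 14 = 14
0 → 5 → 4: 2+22 = 24
Cheapest is 0 → 4 at 14 s.

14 s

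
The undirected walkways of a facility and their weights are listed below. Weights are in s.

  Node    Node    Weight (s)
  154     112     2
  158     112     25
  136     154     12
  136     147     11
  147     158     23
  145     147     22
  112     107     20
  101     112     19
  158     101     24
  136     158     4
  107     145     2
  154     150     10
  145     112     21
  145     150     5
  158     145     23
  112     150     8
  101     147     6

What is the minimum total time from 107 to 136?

Shortest distances from 107:
107: 0
145: 2  (via 107)
150: 7  (via 145)
112: 15  (via 150)
154: 17  (via 150)
147: 24  (via 145)
158: 25  (via 145)
136: 29  (via 154)
Shortest route: 107–145–150–154–136 = 29 s.

29 s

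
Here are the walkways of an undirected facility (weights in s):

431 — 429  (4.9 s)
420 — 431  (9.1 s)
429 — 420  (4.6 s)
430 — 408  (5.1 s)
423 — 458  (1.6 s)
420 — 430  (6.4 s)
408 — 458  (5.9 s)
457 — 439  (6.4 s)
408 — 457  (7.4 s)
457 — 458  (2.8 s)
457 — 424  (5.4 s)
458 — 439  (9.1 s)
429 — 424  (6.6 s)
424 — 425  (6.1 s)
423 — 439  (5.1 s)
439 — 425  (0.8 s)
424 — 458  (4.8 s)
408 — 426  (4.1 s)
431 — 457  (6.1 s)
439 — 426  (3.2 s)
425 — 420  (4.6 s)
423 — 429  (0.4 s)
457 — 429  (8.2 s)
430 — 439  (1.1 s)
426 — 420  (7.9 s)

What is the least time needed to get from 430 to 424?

Compare a few routes:
430–439–425–424: 1.1+0.8+6.1 = 8
430–439–423–458–424: 1.1+5.1+1.6+4.8 = 12.6
430–439–423–429–424: 1.1+5.1+0.4+6.6 = 13.2
430–439–457–424: 1.1+6.4+5.4 = 12.9
Cheapest is 430–439–425–424 at 8 s.

8 s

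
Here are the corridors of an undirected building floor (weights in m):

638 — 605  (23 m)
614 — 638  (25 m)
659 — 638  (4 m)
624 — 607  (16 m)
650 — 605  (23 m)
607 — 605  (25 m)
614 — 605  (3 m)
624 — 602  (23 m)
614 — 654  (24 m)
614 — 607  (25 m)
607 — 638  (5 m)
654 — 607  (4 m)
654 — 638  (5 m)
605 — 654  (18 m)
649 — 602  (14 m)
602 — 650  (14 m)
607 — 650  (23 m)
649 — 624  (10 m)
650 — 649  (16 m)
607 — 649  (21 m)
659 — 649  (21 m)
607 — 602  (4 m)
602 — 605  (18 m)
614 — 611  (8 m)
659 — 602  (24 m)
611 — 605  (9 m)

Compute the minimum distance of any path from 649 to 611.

Shortest distances from 649:
649: 0
624: 10  (via 649)
602: 14  (via 649)
650: 16  (via 649)
607: 18  (via 602)
659: 21  (via 649)
654: 22  (via 607)
638: 23  (via 607)
605: 32  (via 602)
614: 35  (via 605)
611: 41  (via 605)
Shortest route: 649 → 602 → 605 → 611 = 41 m.

41 m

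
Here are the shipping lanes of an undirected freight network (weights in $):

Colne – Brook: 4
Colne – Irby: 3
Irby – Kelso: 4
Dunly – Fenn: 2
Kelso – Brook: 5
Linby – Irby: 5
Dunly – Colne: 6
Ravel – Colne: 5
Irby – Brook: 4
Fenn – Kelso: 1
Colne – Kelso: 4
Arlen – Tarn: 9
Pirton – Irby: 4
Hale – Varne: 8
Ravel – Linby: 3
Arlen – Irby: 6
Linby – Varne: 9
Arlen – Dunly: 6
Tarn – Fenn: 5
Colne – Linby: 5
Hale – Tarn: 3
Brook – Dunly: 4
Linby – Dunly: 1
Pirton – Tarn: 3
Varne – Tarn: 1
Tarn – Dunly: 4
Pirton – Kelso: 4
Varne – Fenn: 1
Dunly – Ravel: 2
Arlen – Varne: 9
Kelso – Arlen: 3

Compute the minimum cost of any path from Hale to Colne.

Enumerating some paths:
Hale - Tarn - Varne - Fenn - Dunly - Linby - Colne: 3+1+1+2+1+5 = 13
Hale - Tarn - Varne - Fenn - Dunly - Colne: 3+1+1+2+6 = 13
Hale - Tarn - Varne - Fenn - Kelso - Colne: 3+1+1+1+4 = 10
Cheapest is Hale - Tarn - Varne - Fenn - Kelso - Colne at $10.

$10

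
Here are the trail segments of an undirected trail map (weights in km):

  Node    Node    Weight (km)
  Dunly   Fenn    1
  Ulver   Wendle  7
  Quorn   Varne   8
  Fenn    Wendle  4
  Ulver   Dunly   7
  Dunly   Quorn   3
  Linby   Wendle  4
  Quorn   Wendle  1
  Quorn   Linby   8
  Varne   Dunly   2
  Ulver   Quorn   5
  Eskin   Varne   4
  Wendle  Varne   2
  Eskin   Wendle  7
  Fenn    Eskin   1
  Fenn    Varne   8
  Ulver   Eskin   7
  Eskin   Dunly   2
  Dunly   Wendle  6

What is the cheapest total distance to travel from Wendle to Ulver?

6 km

Enumerating some paths:
Wendle–Varne–Dunly–Ulver: 2+2+7 = 11
Wendle–Ulver: 7 = 7
Wendle–Quorn–Ulver: 1+5 = 6
Cheapest is Wendle–Quorn–Ulver at 6 km.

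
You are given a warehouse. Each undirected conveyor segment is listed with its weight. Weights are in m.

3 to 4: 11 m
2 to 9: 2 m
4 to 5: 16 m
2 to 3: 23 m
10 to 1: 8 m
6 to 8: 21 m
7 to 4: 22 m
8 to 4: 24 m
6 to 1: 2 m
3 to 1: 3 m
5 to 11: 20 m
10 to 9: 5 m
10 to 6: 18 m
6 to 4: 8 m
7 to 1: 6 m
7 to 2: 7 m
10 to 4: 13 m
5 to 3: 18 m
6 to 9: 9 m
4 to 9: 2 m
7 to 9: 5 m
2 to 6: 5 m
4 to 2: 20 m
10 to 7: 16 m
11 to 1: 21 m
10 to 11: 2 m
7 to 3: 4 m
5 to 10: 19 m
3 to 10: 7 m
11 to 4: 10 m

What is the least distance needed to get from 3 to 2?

Candidate routes:
3 - 7 - 2: 4+7 = 11
3 - 10 - 9 - 2: 7+5+2 = 14
3 - 1 - 6 - 2: 3+2+5 = 10
3 - 7 - 9 - 2: 4+5+2 = 11
The minimum is 10 m via 3 - 1 - 6 - 2.

10 m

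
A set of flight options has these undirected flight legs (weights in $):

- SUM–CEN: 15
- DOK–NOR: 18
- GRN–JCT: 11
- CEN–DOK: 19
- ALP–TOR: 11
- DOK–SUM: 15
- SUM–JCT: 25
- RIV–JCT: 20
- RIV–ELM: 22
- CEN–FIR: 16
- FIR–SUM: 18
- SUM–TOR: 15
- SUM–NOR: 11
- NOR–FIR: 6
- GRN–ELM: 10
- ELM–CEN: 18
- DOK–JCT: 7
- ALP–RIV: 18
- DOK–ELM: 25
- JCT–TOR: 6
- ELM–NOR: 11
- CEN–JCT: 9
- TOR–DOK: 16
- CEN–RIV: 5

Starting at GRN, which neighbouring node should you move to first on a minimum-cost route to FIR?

ELM

Compare a few routes:
GRN → JCT → DOK → NOR → FIR: 11+7+18+6 = 42
GRN → ELM → NOR → FIR: 10+11+6 = 27
GRN → JCT → CEN → FIR: 11+9+16 = 36
GRN → ELM → CEN → FIR: 10+18+16 = 44
The minimum is $27 via GRN → ELM → NOR → FIR.
So from GRN the first move is to ELM.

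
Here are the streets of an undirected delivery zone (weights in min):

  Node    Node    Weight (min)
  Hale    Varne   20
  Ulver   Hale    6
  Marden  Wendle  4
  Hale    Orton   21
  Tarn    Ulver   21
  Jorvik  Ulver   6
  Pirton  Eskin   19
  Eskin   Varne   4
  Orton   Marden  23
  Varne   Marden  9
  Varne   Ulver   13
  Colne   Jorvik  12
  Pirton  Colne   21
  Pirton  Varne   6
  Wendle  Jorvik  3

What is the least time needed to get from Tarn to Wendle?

Enumerating some paths:
Tarn → Ulver → Varne → Marden → Wendle: 21+13+9+4 = 47
Tarn → Ulver → Jorvik → Wendle: 21+6+3 = 30
Tarn → Ulver → Hale → Varne → Marden → Wendle: 21+6+20+9+4 = 60
The minimum is 30 min via Tarn → Ulver → Jorvik → Wendle.

30 min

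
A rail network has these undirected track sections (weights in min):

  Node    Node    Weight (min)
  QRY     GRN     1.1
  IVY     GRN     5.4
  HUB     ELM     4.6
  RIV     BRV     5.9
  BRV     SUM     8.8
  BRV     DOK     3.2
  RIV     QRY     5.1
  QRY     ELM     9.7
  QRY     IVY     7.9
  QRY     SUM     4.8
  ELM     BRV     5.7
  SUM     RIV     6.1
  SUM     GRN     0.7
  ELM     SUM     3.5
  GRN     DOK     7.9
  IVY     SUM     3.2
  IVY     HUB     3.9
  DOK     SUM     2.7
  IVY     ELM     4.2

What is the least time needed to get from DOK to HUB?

Settle nodes by increasing distance from DOK:
DOK: 0
SUM: 2.7  (via DOK)
BRV: 3.2  (via DOK)
GRN: 3.4  (via SUM)
QRY: 4.5  (via GRN)
IVY: 5.9  (via SUM)
ELM: 6.2  (via SUM)
RIV: 8.8  (via SUM)
HUB: 9.8  (via IVY)
Shortest route: DOK → SUM → IVY → HUB = 9.8 min.

9.8 min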